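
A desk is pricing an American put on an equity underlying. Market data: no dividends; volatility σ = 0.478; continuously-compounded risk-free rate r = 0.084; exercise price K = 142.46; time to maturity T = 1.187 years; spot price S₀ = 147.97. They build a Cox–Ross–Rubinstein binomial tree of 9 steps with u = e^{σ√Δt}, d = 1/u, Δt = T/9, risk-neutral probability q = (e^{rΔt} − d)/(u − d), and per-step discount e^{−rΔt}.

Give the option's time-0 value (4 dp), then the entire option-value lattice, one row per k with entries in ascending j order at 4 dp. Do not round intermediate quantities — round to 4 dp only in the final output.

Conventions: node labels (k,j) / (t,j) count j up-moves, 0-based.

Δt=0.13189, u=1.18957, d=0.84064, q=0.48864, disc=e^(-rΔt)=0.98898
k=9 terminal: V=max(K-S,0) → 111.4387 98.5624 80.3414 54.5573 18.0706 0.0000 0.0000 0.0000 0.0000 0.0000
k=8: j=0 S=36.9020 intr=105.5580 cont=103.9884 V=105.5580[EX]; j=1 S=52.2193 intr=90.2407 cont=88.6711 V=90.2407[EX]; j=2 S=73.8945 intr=68.5655 cont=66.9960 V=68.5655[EX]; j=3 S=104.5666 intr=37.8934 cont=36.3239 V=37.8934[EX]; j=4 S=147.9700 intr=0.0000 cont=9.1388 V=9.1388[hold]; j=5 S=209.3893 intr=0.0000 cont=0.0000 V=0.0000[hold]; j=6 S=296.3026 intr=0.0000 cont=0.0000 V=0.0000[hold]; j=7 S=419.2918 intr=0.0000 cont=0.0000 V=0.0000[hold]; j=8 S=593.3313 intr=0.0000 cont=0.0000 V=0.0000[hold]
k=7: j=0 S=43.8976 intr=98.5624 cont=96.9929 V=98.5624[EX]; j=1 S=62.1186 intr=80.3414 cont=78.7719 V=80.3414[EX]; j=2 S=87.9027 intr=54.5573 cont=52.9877 V=54.5573[EX]; j=3 S=124.3894 intr=18.0706 cont=23.5802 V=23.5802[hold]; j=4 S=176.0209 intr=0.0000 cont=4.6218 V=4.6218[hold]; j=5 S=249.0835 intr=0.0000 cont=0.0000 V=0.0000[hold]; j=6 S=352.4730 intr=0.0000 cont=0.0000 V=0.0000[hold]; j=7 S=498.7774 intr=0.0000 cont=0.0000 V=0.0000[hold]
k=6: j=0 S=52.2193 intr=90.2407 cont=88.6711 V=90.2407[EX]; j=1 S=73.8945 intr=68.5655 cont=66.9960 V=68.5655[EX]; j=2 S=104.5666 intr=37.8934 cont=38.9864 V=38.9864[hold]; j=3 S=147.9700 intr=0.0000 cont=14.1587 V=14.1587[hold]; j=4 S=209.3893 intr=0.0000 cont=2.3374 V=2.3374[hold]; j=5 S=296.3026 intr=0.0000 cont=0.0000 V=0.0000[hold]; j=6 S=419.2918 intr=0.0000 cont=0.0000 V=0.0000[hold]
k=5: j=0 S=62.1186 intr=80.3414 cont=78.7719 V=80.3414[EX]; j=1 S=87.9027 intr=54.5573 cont=53.5159 V=54.5573[EX]; j=2 S=124.3894 intr=18.0706 cont=26.5588 V=26.5588[hold]; j=3 S=176.0209 intr=0.0000 cont=8.2900 V=8.2900[hold]; j=4 S=249.0835 intr=0.0000 cont=1.1821 V=1.1821[hold]; j=5 S=352.4730 intr=0.0000 cont=0.0000 V=0.0000[hold]
k=4: j=0 S=73.8945 intr=68.5655 cont=66.9960 V=68.5655[EX]; j=1 S=104.5666 intr=37.8934 cont=40.4258 V=40.4258[hold]; j=2 S=147.9700 intr=0.0000 cont=17.4377 V=17.4377[hold]; j=3 S=209.3893 intr=0.0000 cont=4.7637 V=4.7637[hold]; j=4 S=296.3026 intr=0.0000 cont=0.5978 V=0.5978[hold]
k=3: j=0 S=87.9027 intr=54.5573 cont=54.2115 V=54.5573[EX]; j=1 S=124.3894 intr=18.0706 cont=28.8713 V=28.8713[hold]; j=2 S=176.0209 intr=0.0000 cont=11.1208 V=11.1208[hold]; j=3 S=249.0835 intr=0.0000 cont=2.6980 V=2.6980[hold]
k=2: j=0 S=104.5666 intr=37.8934 cont=41.5434 V=41.5434[hold]; j=1 S=147.9700 intr=0.0000 cont=19.9753 V=19.9753[hold]; j=2 S=209.3893 intr=0.0000 cont=6.9280 V=6.9280[hold]
k=1: j=0 S=124.3894 intr=18.0706 cont=30.6628 V=30.6628[hold]; j=1 S=176.0209 intr=0.0000 cont=13.4500 V=13.4500[hold]
k=0: j=0 S=147.9700 intr=0.0000 cont=22.0068 V=22.0068[hold]

price = 22.0068
tree:
22.0068
30.6628 13.4500
41.5434 19.9753 6.9280
54.5573 28.8713 11.1208 2.6980
68.5655 40.4258 17.4377 4.7637 0.5978
80.3414 54.5573 26.5588 8.2900 1.1821 0.0000
90.2407 68.5655 38.9864 14.1587 2.3374 0.0000 0.0000
98.5624 80.3414 54.5573 23.5802 4.6218 0.0000 0.0000 0.0000
105.5580 90.2407 68.5655 37.8934 9.1388 0.0000 0.0000 0.0000 0.0000
111.4387 98.5624 80.3414 54.5573 18.0706 0.0000 0.0000 0.0000 0.0000 0.0000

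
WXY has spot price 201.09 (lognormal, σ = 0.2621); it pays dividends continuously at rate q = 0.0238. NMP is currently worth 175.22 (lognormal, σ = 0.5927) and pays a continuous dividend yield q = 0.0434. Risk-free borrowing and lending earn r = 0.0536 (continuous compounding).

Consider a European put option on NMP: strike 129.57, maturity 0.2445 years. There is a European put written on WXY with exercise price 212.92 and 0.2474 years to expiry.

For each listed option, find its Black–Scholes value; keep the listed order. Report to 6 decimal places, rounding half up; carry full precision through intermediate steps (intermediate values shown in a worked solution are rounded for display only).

price(NMP put K=129.57) = 3.354605
price(WXY put K=212.92) = 16.524310

[NMP put K=129.57]
σ√T = 0.5927·√0.2445 = 0.293072
d₁ = (ln(S/K) + (r−q+σ²/2)T) / (σ√T) = (ln(175.22/129.57) + (0.0536−0.0434+0.5927²/2)·0.2445) / 0.293072 = (0.301821 + 0.045440) / 0.293072 = 1.184898
d₂ = d₁ − σ√T = 1.184898 − 0.293072 = 0.891826
e^{−rT} = 0.986980
e^{−qT} = 0.989445
N(−d₁) = 0.118029,  N(−d₂) = 0.186243
price = K·e^{−rT}·N(−d₂) − S·e^{−qT}·N(−d₁) = 23.817322 − 20.462717 = 3.354605
[WXY put K=212.92]
σ√T = 0.2621·√0.2474 = 0.130367
d₁ = (ln(S/K) + (r−q+σ²/2)T) / (σ√T) = (ln(201.09/212.92) + (0.0536−0.0238+0.2621²/2)·0.2474) / 0.130367 = (-0.057164 + 0.015870) / 0.130367 = -0.316750
d₂ = d₁ − σ√T = -0.316750 − 0.130367 = -0.447117
e^{−rT} = 0.986827
e^{−qT} = 0.994129
N(−d₁) = 0.624283,  N(−d₂) = 0.672605
price = K·e^{−rT}·N(−d₂) − S·e^{−qT}·N(−d₁) = 141.324444 − 124.800134 = 16.524310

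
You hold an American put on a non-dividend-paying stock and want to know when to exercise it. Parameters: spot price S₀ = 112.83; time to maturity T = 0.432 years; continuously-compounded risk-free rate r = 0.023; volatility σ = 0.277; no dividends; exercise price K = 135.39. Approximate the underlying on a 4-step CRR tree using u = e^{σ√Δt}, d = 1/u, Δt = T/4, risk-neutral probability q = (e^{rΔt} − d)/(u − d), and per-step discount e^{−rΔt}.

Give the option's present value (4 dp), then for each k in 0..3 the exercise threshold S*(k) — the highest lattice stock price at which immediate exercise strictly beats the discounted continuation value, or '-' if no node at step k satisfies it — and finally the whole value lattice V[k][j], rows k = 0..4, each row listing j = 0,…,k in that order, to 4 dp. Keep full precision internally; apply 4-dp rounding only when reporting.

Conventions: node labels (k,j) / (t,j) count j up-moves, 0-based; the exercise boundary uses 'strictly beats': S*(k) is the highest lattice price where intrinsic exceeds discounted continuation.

Δt=0.10800  u=1.09530  d=0.91299  q=0.49090  discount=0.99752
step 4 (expiry): payoffs max(K−S,0) = 56.9953 41.3407 22.5600 0.0290 0.0000
step 3: (k=3,j=0): S=85.8660, K−S=49.5240, hold=49.1881 ⇒ V=49.5240 exercise | (k=3,j=1): S=103.0125, K−S=32.3775, hold=32.0416 ⇒ V=32.3775 exercise | (k=3,j=2): S=123.5831, K−S=11.8069, hold=11.4710 ⇒ V=11.8069 exercise | (k=3,j=3): S=148.2614, K−S=0.0000, hold=0.0147 ⇒ V=0.0147 continue  boundary S*=123.5831
step 2: (k=2,j=0): S=94.0493, K−S=41.3407, hold=41.0048 ⇒ V=41.3407 exercise | (k=2,j=1): S=112.8300, K−S=22.5600, hold=22.2241 ⇒ V=22.5600 exercise | (k=2,j=2): S=135.3610, K−S=0.0290, hold=6.0032 ⇒ V=6.0032 continue  boundary S*=112.8300
step 1: (k=1,j=0): S=103.0125, K−S=32.3775, hold=32.0416 ⇒ V=32.3775 exercise | (k=1,j=1): S=123.5831, K−S=11.8069, hold=14.3965 ⇒ V=14.3965 continue  boundary S*=103.0125
step 0: (k=0,j=0): S=112.8300, K−S=22.5600, hold=23.4922 ⇒ V=23.4922 continue  boundary S*=-

price = 23.4922
boundary = - 103.0125 112.8300 123.5831
tree:
23.4922
32.3775 14.3965
41.3407 22.5600 6.0032
49.5240 32.3775 11.8069 0.0147
56.9953 41.3407 22.5600 0.0290 0.0000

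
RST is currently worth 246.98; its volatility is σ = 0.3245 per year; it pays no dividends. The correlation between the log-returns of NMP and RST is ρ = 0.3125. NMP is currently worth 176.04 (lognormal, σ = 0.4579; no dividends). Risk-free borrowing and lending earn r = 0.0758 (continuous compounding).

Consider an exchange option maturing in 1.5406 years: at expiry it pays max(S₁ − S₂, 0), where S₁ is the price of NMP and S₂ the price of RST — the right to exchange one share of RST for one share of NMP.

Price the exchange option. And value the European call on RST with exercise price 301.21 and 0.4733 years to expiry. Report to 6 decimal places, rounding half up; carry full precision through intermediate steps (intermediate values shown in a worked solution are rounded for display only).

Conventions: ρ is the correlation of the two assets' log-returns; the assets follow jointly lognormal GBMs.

exchange price = 20.812074
price(RST call K=301.21) = 8.112079

σ_eff = √(σ₁² + σ₂² − 2ρσ₁σ₂) = √(0.4579² + 0.3245² − 2·0.3125·0.4579·0.3245) = 0.471280
d₁ = (ln(S₁/S₂) + (q₂ − q₁ + σ_eff²/2)T) / (σ_eff√T) = (ln(176.04/246.98) + (0.0 − 0.0 + 0.111052)·1.5406) / 0.584957 = -0.286361
d₂ = d₁ − σ_eff√T = -0.286361 − 0.584957 = -0.871318
N(d₁) = 0.387301,  N(d₂) = 0.191790
V = S₁·e^{−q₁T}·N(d₁) − S₂·e^{−q₂T}·N(d₂) = 68.180447 − 47.368372 = 20.812074
[vanilla: RST call K=301.21]
σ√T = 0.3245·√0.4733 = 0.223246
d₁ = (ln(S/K) + (r+σ²/2)T) / (σ√T) = (ln(246.98/301.21) + (0.0758+0.3245²/2)·0.4733) / 0.223246 = (-0.198500 + 0.060795) / 0.223246 = -0.616831
d₂ = d₁ − σ√T = -0.616831 − 0.223246 = -0.840077
e^{−rT} = 0.964760
N(d₁) = 0.268673,  N(d₂) = 0.200433
price = S·N(d₁) − K·e^{−rT}·N(d₂) = 66.356857 − 58.244778 = 8.112079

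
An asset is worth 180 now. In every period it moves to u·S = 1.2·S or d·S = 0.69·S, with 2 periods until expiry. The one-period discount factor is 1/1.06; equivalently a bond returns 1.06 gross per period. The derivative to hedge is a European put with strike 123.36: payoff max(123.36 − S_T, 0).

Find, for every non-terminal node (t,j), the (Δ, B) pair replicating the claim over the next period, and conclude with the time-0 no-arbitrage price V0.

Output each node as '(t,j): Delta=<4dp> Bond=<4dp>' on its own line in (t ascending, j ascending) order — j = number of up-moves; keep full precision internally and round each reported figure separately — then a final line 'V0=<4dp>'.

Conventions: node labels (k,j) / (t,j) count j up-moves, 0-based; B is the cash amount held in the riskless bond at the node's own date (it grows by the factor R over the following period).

(0,0): Delta=-0.1062 Bond=21.6501
(1,0): Delta=-0.5946 Bond=83.6004
(1,1): Delta=0.0000 Bond=0.0000
V0=2.5258

Under the risk-neutral measure, an up-move has probability p* = (R−d)/(u−d) = 0.7255 and values discount at R = 1.06.
Terminal payoffs: V(2,0)=37.6620, V(2,1)=0.0000, V(2,2)=0.0000
  t=1,j=0: stock 124.2000 → up 149.0400 (V=0.0000), down 85.6980 (V=37.6620). Price 9.7534; hedge Δ=-0.5946, bond B=83.6004.
  t=1,j=1: stock 216.0000 → up 259.2000 (V=0.0000), down 149.0400 (V=0.0000). Price 0.0000; hedge Δ=0.0000, bond B=0.0000.
  t=0,j=0: stock 180.0000 → up 216.0000 (V=0.0000), down 124.2000 (V=9.7534). Price 2.5258; hedge Δ=-0.1062, bond B=21.6501.
Verification: the root portfolio costs Δ(0,0)·S0 + B(0,0) = 2.5258, matching V0.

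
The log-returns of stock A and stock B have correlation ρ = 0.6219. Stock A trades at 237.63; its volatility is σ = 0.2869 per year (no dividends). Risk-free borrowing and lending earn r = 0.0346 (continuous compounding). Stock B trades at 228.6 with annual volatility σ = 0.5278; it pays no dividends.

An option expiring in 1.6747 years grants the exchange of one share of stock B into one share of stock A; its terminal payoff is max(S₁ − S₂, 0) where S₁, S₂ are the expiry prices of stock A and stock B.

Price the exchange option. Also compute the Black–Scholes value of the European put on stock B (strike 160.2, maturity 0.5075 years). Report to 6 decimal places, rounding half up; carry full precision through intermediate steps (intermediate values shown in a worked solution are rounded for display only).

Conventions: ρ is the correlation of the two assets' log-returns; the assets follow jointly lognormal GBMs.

σ_eff = √(σ₁² + σ₂² − 2ρσ₁σ₂) = √(0.2869² + 0.5278² − 2·0.6219·0.2869·0.5278) = 0.415381
d₁ = (ln(S₁/S₂) + (q₂ − q₁ + σ_eff²/2)T) / (σ_eff√T) = (ln(237.63/228.6) + (0.0 − 0.0 + 0.086271)·1.6747) / 0.537545 = 0.340843
d₂ = d₁ − σ_eff√T = 0.340843 − 0.537545 = -0.196702
N(d₁) = 0.633389,  N(d₂) = 0.422030
V = S₁·e^{−q₁T}·N(d₁) − S₂·e^{−q₂T}·N(d₂) = 150.512241 − 96.476145 = 54.036096
[vanilla: stock B put K=160.2]
σ√T = 0.5278·√0.5075 = 0.376000
d₁ = (ln(S/K) + (r+σ²/2)T) / (σ√T) = (ln(228.6/160.2) + (0.0346+0.5278²/2)·0.5075) / 0.376000 = (0.355551 + 0.088247) / 0.376000 = 1.180315
d₂ = d₁ − σ√T = 1.180315 − 0.376000 = 0.804316
e^{−rT} = 0.982594
N(−d₁) = 0.118937,  N(−d₂) = 0.210607
price = K·e^{−rT}·N(−d₂) − S·N(−d₁) = 33.152026 − 27.189098 = 5.962929

exchange price = 54.036096
price(stock B put K=160.2) = 5.962929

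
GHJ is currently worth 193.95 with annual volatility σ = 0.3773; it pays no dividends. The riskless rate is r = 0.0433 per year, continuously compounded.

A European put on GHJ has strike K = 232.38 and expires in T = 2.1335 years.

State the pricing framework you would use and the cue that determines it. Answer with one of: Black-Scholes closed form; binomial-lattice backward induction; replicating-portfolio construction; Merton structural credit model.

framework: Black-Scholes closed form

Key observation: with GHJ following a GBM at constant σ and r, the European put struck at 232.38 prices in closed form — nothing here needs a stepwise model or a balance sheet.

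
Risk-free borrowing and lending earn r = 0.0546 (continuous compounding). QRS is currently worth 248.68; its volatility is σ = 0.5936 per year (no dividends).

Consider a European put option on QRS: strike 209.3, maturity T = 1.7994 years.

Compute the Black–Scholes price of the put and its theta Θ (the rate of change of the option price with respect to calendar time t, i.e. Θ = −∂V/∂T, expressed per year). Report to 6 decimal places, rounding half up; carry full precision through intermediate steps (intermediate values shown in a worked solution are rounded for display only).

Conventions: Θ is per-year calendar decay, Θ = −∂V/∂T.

σ√T = 0.5936·√1.7994 = 0.796265
d₁ = (ln(S/K) + (r+σ²/2)T) / (σ√T) = (ln(248.68/209.3) + (0.0546+0.5936²/2)·1.7994) / 0.796265 = (0.172398 + 0.415266) / 0.796265 = 0.738026
d₂ = d₁ − σ√T = 0.738026 − 0.796265 = -0.058239
e^{−rT} = 0.906425
N(−d₁) = 0.230249,  N(−d₂) = 0.523221
Put price V = K·e^{−rT}·N(−d₂) − S·N(−d₁) = 99.262686 − 57.258378 = 42.004308
φ(d₁) = (1/√(2π))·e^{−d₁²/2} = 0.303832
Θ = −S·φ(d₁)·σ/(2√T) + r·K·e^{−rT}·N(−d₂) = −16.717625 + 5.419743 = -11.297883

price = 42.004308
Θ = -11.297883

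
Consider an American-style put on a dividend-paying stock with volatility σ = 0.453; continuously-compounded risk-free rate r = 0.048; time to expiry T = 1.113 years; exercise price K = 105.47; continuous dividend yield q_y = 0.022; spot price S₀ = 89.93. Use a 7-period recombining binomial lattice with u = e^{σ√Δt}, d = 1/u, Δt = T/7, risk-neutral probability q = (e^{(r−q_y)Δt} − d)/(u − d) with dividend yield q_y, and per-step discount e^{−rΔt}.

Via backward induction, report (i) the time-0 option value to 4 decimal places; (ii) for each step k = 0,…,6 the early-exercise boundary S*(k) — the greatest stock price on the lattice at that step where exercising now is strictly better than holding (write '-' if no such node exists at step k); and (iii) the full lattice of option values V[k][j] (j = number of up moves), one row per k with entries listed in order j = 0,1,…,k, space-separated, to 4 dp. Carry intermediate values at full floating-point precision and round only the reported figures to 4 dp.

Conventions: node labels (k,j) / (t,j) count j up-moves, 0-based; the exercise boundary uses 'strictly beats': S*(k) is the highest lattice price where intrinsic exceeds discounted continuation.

price = 24.8967
boundary = - - - 52.3071 62.6627 75.0683 62.6627
tree:
24.8967
33.2916 15.7001
42.9397 22.7990 7.8352
53.1629 31.9474 12.7056 2.3911
61.8070 42.8073 20.0460 4.5152 0.0000
69.0227 53.1629 30.4017 8.5261 0.0000 0.0000
75.0459 61.8070 42.8073 16.0999 0.0000 0.0000 0.0000
80.0737 69.0227 53.1629 30.4017 0.0000 0.0000 0.0000 0.0000

Δt=0.15900, u=1.19798, d=0.83474, q=0.46637, disc=e^(-rΔt)=0.99240
k=7 terminal: V=max(K-S,0) → 80.0737 69.0227 53.1629 30.4017 0.0000 0.0000 0.0000 0.0000
k=6: j=0 S=30.4241 intr=75.0459 cont=74.3503 V=75.0459[EX]; j=1 S=43.6630 intr=61.8070 cont=61.1576 V=61.8070[EX]; j=2 S=62.6627 intr=42.8073 cont=42.2243 V=42.8073[EX]; j=3 S=89.9300 intr=15.5400 cont=16.0999 V=16.0999[hold]; j=4 S=129.0626 intr=0.0000 cont=0.0000 V=0.0000[hold]; j=5 S=185.2235 intr=0.0000 cont=0.0000 V=0.0000[hold]; j=6 S=265.8225 intr=0.0000 cont=0.0000 V=0.0000[hold]  S*(6)=62.6627
k=5: j=0 S=36.4473 intr=69.0227 cont=68.3481 V=69.0227[EX]; j=1 S=52.3071 intr=53.1629 cont=52.5436 V=53.1629[EX]; j=2 S=75.0683 intr=30.4017 cont=30.1211 V=30.4017[EX]; j=3 S=107.7339 intr=0.0000 cont=8.5261 V=8.5261[hold]; j=4 S=154.6138 intr=0.0000 cont=0.0000 V=0.0000[hold]; j=5 S=221.8931 intr=0.0000 cont=0.0000 V=0.0000[hold]  S*(5)=75.0683
k=4: j=0 S=43.6630 intr=61.8070 cont=61.1576 V=61.8070[EX]; j=1 S=62.6627 intr=42.8073 cont=42.2243 V=42.8073[EX]; j=2 S=89.9300 intr=15.5400 cont=20.0460 V=20.0460[hold]; j=3 S=129.0626 intr=0.0000 cont=4.5152 V=4.5152[hold]; j=4 S=185.2235 intr=0.0000 cont=0.0000 V=0.0000[hold]  S*(4)=62.6627
k=3: j=0 S=52.3071 intr=53.1629 cont=52.5436 V=53.1629[EX]; j=1 S=75.0683 intr=30.4017 cont=31.9474 V=31.9474[hold]; j=2 S=107.7339 intr=0.0000 cont=12.7056 V=12.7056[hold]; j=3 S=154.6138 intr=0.0000 cont=2.3911 V=2.3911[hold]  S*(3)=52.3071
k=2: j=0 S=62.6627 intr=42.8073 cont=42.9397 V=42.9397[hold]; j=1 S=89.9300 intr=15.5400 cont=22.7990 V=22.7990[hold]; j=2 S=129.0626 intr=0.0000 cont=7.8352 V=7.8352[hold]  S*(2)=-
k=1: j=0 S=75.0683 intr=30.4017 cont=33.2916 V=33.2916[hold]; j=1 S=107.7339 intr=0.0000 cont=15.7001 V=15.7001[hold]  S*(1)=-
k=0: j=0 S=89.9300 intr=15.5400 cont=24.8967 V=24.8967[hold]  S*(0)=-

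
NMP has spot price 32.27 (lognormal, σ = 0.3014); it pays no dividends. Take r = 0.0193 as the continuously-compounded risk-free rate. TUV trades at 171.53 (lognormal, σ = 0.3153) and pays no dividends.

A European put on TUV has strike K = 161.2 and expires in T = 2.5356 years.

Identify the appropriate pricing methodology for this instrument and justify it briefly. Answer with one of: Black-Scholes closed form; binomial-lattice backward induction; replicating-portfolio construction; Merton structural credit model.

framework: Black-Scholes closed form

Key observation: everything needed for the exact continuous-time valuation of the European put on TUV (strike 161.2) is given, and no feature rules the closed form out.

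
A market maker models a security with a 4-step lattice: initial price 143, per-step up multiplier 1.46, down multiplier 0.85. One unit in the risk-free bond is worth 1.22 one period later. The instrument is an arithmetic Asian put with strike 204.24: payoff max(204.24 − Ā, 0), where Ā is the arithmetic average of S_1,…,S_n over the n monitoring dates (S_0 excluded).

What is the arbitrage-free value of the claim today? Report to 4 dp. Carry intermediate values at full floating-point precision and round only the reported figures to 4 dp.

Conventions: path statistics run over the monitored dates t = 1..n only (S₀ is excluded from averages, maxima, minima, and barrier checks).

No-arbitrage gives p* = (R−d)/(u−d) = 0.6066: enumerate every path, weight its payoff by its p*-probability, and discount by R^4.
Enumerate all 2^4 = 16 price paths (U = up ×1.46, D = down ×0.85); each path with k up-moves has probability p*^k·(1−p*)^(4−k).
DDDD: Ā=96.8336, payoff=107.4064, prob=0.023962
UDDD: Ā=166.3259, payoff=37.9141, prob=0.036942
DUDD: Ā=144.5184, payoff=59.7216, prob=0.036942
UUDD: Ā=248.2316, payoff=0.0000, prob=0.056952
DDUD: Ā=125.9820, payoff=78.2580, prob=0.036942
UDUD: Ā=216.3926, payoff=0.0000, prob=0.056952
DUUD: Ā=194.5851, payoff=9.6549, prob=0.056952
UUUD: Ā=334.2286, payoff=0.0000, prob=0.087801
DDDU: Ā=110.2261, payoff=94.0139, prob=0.036942
UDDU: Ā=189.3295, payoff=14.9105, prob=0.056952
DUDU: Ā=167.5220, payoff=36.7180, prob=0.056952
UUDU: Ā=287.7437, payoff=0.0000, prob=0.087801
DDUU: Ā=148.9857, payoff=55.2543, prob=0.056952
UDUU: Ā=255.9048, payoff=0.0000, prob=0.087801
DUUU: Ā=234.0973, payoff=0.0000, prob=0.087801
UUUU: Ā=402.0965, payoff=0.0000, prob=0.135359
Price = Σ prob·payoff / R^4 = 19.181531 / 2.215335 = 8.6585

price = 8.6585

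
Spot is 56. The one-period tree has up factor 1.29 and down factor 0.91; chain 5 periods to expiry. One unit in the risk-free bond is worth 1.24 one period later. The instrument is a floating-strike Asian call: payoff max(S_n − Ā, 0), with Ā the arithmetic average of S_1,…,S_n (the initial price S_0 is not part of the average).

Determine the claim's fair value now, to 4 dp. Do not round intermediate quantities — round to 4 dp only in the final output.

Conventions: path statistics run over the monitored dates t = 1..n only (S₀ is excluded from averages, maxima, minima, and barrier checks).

price = 17.8817

Risk-neutral up-probability p* = (R−d)/(u−d) = (1.24−0.91)/(1.29−0.91) = 0.8684; the claim prices as the p*-weighted sum of path payoffs discounted by R^5.
Enumerate all 2^5 = 32 price paths (U = up ×1.29, D = down ×0.91); each path with k up-moves has probability p*^k·(1−p*)^(5−k).
DDDDD: Ā=42.5763, payoff=0.0000, prob=0.000039
UDDDD: Ā=60.3554, payoff=0.0000, prob=0.000260
DUDDD: Ā=56.0994, payoff=0.0000, prob=0.000260
UUDDD: Ā=79.5255, payoff=0.0000, prob=0.001718
DDUDD: Ā=52.2264, payoff=0.0000, prob=0.000260
UDUDD: Ā=74.0352, payoff=0.0000, prob=0.001718
DUUDD: Ā=69.7792, payoff=0.4457, prob=0.001718
UUUDD: Ā=98.9178, payoff=0.6319, prob=0.011339
DDDUD: Ā=48.7020, payoff=0.8365, prob=0.000260
UDDUD: Ā=69.0391, payoff=1.1859, prob=0.001718
DUDUD: Ā=64.7831, payoff=5.4419, prob=0.001718
UUDUD: Ā=91.8354, payoff=7.7143, prob=0.011339
DDUUD: Ā=60.9102, payoff=9.3148, prob=0.001718
UDUUD: Ā=86.3452, payoff=13.2045, prob=0.011339
DUUUD: Ā=82.0892, payoff=17.4605, prob=0.011339
UUUUD: Ā=116.3682, payoff=24.7517, prob=0.074836
DDDDU: Ā=45.4948, payoff=4.0437, prob=0.000260
UDDDU: Ā=64.4927, payoff=5.7323, prob=0.001718
DUDDU: Ā=60.2367, payoff=9.9883, prob=0.001718
UUDDU: Ā=85.3904, payoff=14.1593, prob=0.011339
DDUDU: Ā=56.3637, payoff=13.8613, prob=0.001718
UDUDU: Ā=79.9002, payoff=19.6495, prob=0.011339
DUUDU: Ā=75.6442, payoff=23.9055, prob=0.011339
UUUDU: Ā=107.2319, payoff=33.8880, prob=0.074836
DDDUU: Ā=52.8393, payoff=17.3857, prob=0.001718
UDDUU: Ā=74.9041, payoff=24.6456, prob=0.011339
DUDUU: Ā=70.6481, payoff=28.9016, prob=0.011339
UUDUU: Ā=100.1495, payoff=40.9704, prob=0.074836
DDUUU: Ā=66.7751, payoff=32.7746, prob=0.011339
UDUUU: Ā=94.6592, payoff=46.4607, prob=0.074836
DUUUU: Ā=90.4032, payoff=50.7167, prob=0.074836
UUUUU: Ā=128.1540, payoff=71.8951, prob=0.493914
Price = Σ prob·payoff / R^5 = 52.422348 / 2.931625 = 17.8817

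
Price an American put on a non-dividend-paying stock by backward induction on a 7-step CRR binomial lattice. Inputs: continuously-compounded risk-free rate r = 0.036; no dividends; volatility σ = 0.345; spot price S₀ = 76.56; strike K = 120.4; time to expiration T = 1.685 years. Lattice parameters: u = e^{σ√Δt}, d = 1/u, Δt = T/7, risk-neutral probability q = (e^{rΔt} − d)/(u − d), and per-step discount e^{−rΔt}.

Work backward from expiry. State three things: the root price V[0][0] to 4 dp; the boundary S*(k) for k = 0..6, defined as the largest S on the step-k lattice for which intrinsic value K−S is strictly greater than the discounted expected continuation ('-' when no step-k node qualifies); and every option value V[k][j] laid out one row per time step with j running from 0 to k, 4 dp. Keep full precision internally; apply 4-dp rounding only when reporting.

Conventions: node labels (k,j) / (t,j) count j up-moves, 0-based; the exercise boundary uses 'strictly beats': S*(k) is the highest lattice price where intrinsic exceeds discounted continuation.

Δt=0.24071  u=1.18444  d=0.84428  q=0.48337  discount=0.99137
step 7 (expiry): payoffs max(K−S,0) = 96.9889 87.5568 74.3247 55.7616 29.7196 0.0000 0.0000 0.0000
step 6: (k=6,j=0): S=27.7290, K−S=92.6710, hold=91.6322 ⇒ V=92.6710 exercise | (k=6,j=1): S=38.9006, K−S=81.4994, hold=80.4605 ⇒ V=81.4994 exercise | (k=6,j=2): S=54.5732, K−S=65.8268, hold=64.7880 ⇒ V=65.8268 exercise | (k=6,j=3): S=76.5600, K−S=43.8400, hold=42.8012 ⇒ V=43.8400 exercise | (k=6,j=4): S=107.4050, K−S=12.9950, hold=15.2215 ⇒ V=15.2215 continue | (k=6,j=5): S=150.6771, K−S=0.0000, hold=0.0000 ⇒ V=0.0000 continue | (k=6,j=6): S=211.3830, K−S=0.0000, hold=0.0000 ⇒ V=0.0000 continue  boundary S*=76.5600
step 5: (k=5,j=0): S=32.8432, K−S=87.5568, hold=86.5180 ⇒ V=87.5568 exercise | (k=5,j=1): S=46.0753, K−S=74.3247, hold=73.2859 ⇒ V=74.3247 exercise | (k=5,j=2): S=64.6384, K−S=55.7616, hold=54.7228 ⇒ V=55.7616 exercise | (k=5,j=3): S=90.6804, K−S=29.7196, hold=29.7478 ⇒ V=29.7478 continue | (k=5,j=4): S=127.2143, K−S=0.0000, hold=7.7960 ⇒ V=7.7960 continue | (k=5,j=5): S=178.4673, K−S=0.0000, hold=0.0000 ⇒ V=0.0000 continue  boundary S*=64.6384
step 4: (k=4,j=0): S=38.9006, K−S=81.4994, hold=80.4605 ⇒ V=81.4994 exercise | (k=4,j=1): S=54.5732, K−S=65.8268, hold=64.7880 ⇒ V=65.8268 exercise | (k=4,j=2): S=76.5600, K−S=43.8400, hold=42.8146 ⇒ V=43.8400 exercise | (k=4,j=3): S=107.4050, K−S=12.9950, hold=18.9718 ⇒ V=18.9718 continue | (k=4,j=4): S=150.6771, K−S=0.0000, hold=3.9929 ⇒ V=3.9929 continue  boundary S*=76.5600
step 3: (k=3,j=0): S=46.0753, K−S=74.3247, hold=73.2859 ⇒ V=74.3247 exercise | (k=3,j=1): S=64.6384, K−S=55.7616, hold=54.7228 ⇒ V=55.7616 exercise | (k=3,j=2): S=90.6804, K−S=29.7196, hold=31.5449 ⇒ V=31.5449 continue | (k=3,j=3): S=127.2143, K−S=0.0000, hold=11.6302 ⇒ V=11.6302 continue  boundary S*=64.6384
step 2: (k=2,j=0): S=54.5732, K−S=65.8268, hold=64.7880 ⇒ V=65.8268 exercise | (k=2,j=1): S=76.5600, K−S=43.8400, hold=43.6758 ⇒ V=43.8400 exercise | (k=2,j=2): S=107.4050, K−S=12.9950, hold=21.7296 ⇒ V=21.7296 continue  boundary S*=76.5600
step 1: (k=1,j=0): S=64.6384, K−S=55.7616, hold=54.7228 ⇒ V=55.7616 exercise | (k=1,j=1): S=90.6804, K−S=29.7196, hold=32.8664 ⇒ V=32.8664 continue  boundary S*=64.6384
step 0: (k=0,j=0): S=76.5600, K−S=43.8400, hold=44.3091 ⇒ V=44.3091 continue  boundary S*=-

price = 44.3091
boundary = - 64.6384 76.5600 64.6384 76.5600 64.6384 76.5600
tree:
44.3091
55.7616 32.8664
65.8268 43.8400 21.7296
74.3247 55.7616 31.5449 11.6302
81.4994 65.8268 43.8400 18.9718 3.9929
87.5568 74.3247 55.7616 29.7478 7.7960 0.0000
92.6710 81.4994 65.8268 43.8400 15.2215 0.0000 0.0000
96.9889 87.5568 74.3247 55.7616 29.7196 0.0000 0.0000 0.0000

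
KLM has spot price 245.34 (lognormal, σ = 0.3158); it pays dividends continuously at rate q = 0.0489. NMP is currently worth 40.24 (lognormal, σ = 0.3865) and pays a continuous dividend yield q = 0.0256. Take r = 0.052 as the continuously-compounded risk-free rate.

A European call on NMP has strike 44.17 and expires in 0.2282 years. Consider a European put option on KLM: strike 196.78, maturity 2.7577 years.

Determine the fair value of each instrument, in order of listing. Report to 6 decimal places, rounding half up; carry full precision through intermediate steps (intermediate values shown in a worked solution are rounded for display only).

[NMP call K=44.17]
σ√T = 0.3865·√0.2282 = 0.184632
d₁ = (ln(S/K) + (r−q+σ²/2)T) / (σ√T) = (ln(40.24/44.17) + (0.052−0.0256+0.3865²/2)·0.2282) / 0.184632 = (-0.093184 + 0.023069) / 0.184632 = -0.379757
d₂ = d₁ − σ√T = -0.379757 − 0.184632 = -0.564389
e^{−rT} = 0.988204
e^{−qT} = 0.994175
N(d₁) = 0.352063,  N(d₂) = 0.286245
price = S·e^{−qT}·N(d₁) − K·e^{−rT}·N(d₂) = 14.084494 − 12.494285 = 1.590208
[KLM put K=196.78]
σ√T = 0.3158·√2.7577 = 0.524428
d₁ = (ln(S/K) + (r−q+σ²/2)T) / (σ√T) = (ln(245.34/196.78) + (0.052−0.0489+0.3158²/2)·2.7577) / 0.524428 = (0.220559 + 0.146061) / 0.524428 = 0.699085
d₂ = d₁ − σ√T = 0.699085 − 0.524428 = 0.174658
e^{−rT} = 0.866407
e^{−qT} = 0.873846
N(−d₁) = 0.242249,  N(−d₂) = 0.430674
price = K·e^{−rT}·N(−d₂) − S·e^{−qT}·N(−d₁) = 73.426350 − 51.935665 = 21.490685

price(NMP call K=44.17) = 1.590208
price(KLM put K=196.78) = 21.490685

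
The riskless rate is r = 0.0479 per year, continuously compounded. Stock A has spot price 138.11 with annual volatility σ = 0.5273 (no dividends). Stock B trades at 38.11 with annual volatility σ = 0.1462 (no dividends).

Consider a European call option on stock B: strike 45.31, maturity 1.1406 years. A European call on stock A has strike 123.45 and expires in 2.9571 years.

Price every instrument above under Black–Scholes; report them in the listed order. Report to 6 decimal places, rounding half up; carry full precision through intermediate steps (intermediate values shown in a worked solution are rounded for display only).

[stock B call K=45.31]
σ√T = 0.1462·√1.1406 = 0.156140
d₁ = (ln(S/K) + (r+σ²/2)T) / (σ√T) = (ln(38.11/45.31) + (0.0479+0.1462²/2)·1.1406) / 0.156140 = (-0.173051 + 0.066825) / 0.156140 = -0.680328
d₂ = d₁ − σ√T = -0.680328 − 0.156140 = -0.836468
e^{−rT} = 0.946831
N(d₁) = 0.248148,  N(d₂) = 0.201446
price = S·N(d₁) − K·e^{−rT}·N(d₂) = 9.456930 − 8.642204 = 0.814725
[stock A call K=123.45]
σ√T = 0.5273·√2.9571 = 0.906757
d₁ = (ln(S/K) + (r+σ²/2)T) / (σ√T) = (ln(138.11/123.45) + (0.0479+0.5273²/2)·2.9571) / 0.906757 = (0.112214 + 0.552749) / 0.906757 = 0.733342
d₂ = d₁ − σ√T = 0.733342 − 0.906757 = -0.173414
e^{−rT} = 0.867929
N(d₁) = 0.768325,  N(d₂) = 0.431163
price = S·N(d₁) − K·e^{−rT}·N(d₂) = 106.113395 − 46.197324 = 59.916071

price(stock B call K=45.31) = 0.814725
price(stock A call K=123.45) = 59.916071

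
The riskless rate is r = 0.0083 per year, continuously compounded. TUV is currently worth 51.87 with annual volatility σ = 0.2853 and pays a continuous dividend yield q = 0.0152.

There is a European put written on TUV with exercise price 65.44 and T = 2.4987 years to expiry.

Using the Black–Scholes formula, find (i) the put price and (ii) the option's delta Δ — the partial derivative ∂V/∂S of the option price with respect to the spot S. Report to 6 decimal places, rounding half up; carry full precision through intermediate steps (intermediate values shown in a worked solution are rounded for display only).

σ√T = 0.2853·√2.4987 = 0.450982
d₁ = (ln(S/K) + (r−q+σ²/2)T) / (σ√T) = (ln(51.87/65.44) + (0.0083−0.0152+0.2853²/2)·2.4987) / 0.450982 = (-0.232393 + 0.084451) / 0.450982 = -0.328044
d₂ = d₁ − σ√T = -0.328044 − 0.450982 = -0.779026
e^{−rT} = 0.979474
e^{−qT} = 0.962732
N(−d₁) = 0.628561,  N(−d₂) = 0.782018
Put price V = K·e^{−rT}·N(−d₂) − S·e^{−qT}·N(−d₁) = 50.124838 − 31.388387 = 18.736451
Δ = −e^{−qT}·N(−d₁) = -0.605136

price = 18.736451
Δ = -0.605136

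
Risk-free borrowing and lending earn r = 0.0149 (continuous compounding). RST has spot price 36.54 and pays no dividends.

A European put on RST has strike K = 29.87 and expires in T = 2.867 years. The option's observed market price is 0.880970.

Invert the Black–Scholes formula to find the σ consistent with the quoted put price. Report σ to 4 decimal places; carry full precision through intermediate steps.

At σ = 0.1606 the Black–Scholes value reproduces the quote:
σ√T = 0.1606·√2.867 = 0.271931
d₁ = (ln(S/K) + (r+σ²/2)T) / (σ√T) = (ln(36.54/29.87) + (0.0149+0.1606²/2)·2.867) / 0.271931 = (0.201553 + 0.079692) / 0.271931 = 1.034248
d₂ = d₁ − σ√T = 1.034248 − 0.271931 = 0.762317
e^{−rT} = 0.958181
N(−d₁) = 0.150510,  N(−d₂) = 0.222935
V = K·e^{−rT}·N(−d₂) − S·N(−d₁) = 6.380609 − 5.499638 = 0.880970 (the quoted price), and the Black–Scholes price is strictly increasing in σ, so σ is unique

sigma = 0.1606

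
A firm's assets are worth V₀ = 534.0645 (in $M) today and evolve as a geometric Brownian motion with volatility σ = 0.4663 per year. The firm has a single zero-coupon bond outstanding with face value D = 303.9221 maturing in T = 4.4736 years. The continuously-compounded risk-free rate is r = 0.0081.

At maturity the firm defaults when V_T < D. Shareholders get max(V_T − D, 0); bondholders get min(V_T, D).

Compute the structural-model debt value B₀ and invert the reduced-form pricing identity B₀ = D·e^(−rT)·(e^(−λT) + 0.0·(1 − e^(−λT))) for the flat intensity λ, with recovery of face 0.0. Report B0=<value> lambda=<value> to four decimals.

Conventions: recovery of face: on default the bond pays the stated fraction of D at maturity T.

B0=232.2780 lambda=0.0520

With assets at 534.0645 and a single debt payment of 303.9221 at 4.4736 years:
d₁ = [ln(V₀/D) + (r + σ²/2)T] / (σ√T)
   = [ln(534.0645/303.9221) + (0.0081 + 0.5·0.4663²)·4.4736] / (0.4663·√4.4736)
   = [0.563745 + 0.522596] / 0.986266 = 1.101469
d₂ = d₁ − σ√T = 1.101469 − 0.986266 = 0.115203
N(d₁) = 0.864654,  N(d₂) = 0.545858,  e^(−rT) = 0.964413
E₀ = V₀·N(d₁) − D·e^(−rT)·N(d₂)
   = 534.0645·0.864654 − 303.9221·0.964413·0.545858 = 301.786457
B₀ = V₀ − E₀ = 534.0645 − 301.786457 = 232.278043
e^(−λT) = (B₀·e^(rT)/D − 0)/(1 − 0) = (232.2780·1.036901/303.9221 − 0)/1 = 0.79247024
λ = −ln(0.79247024)/4.4736 = 0.051994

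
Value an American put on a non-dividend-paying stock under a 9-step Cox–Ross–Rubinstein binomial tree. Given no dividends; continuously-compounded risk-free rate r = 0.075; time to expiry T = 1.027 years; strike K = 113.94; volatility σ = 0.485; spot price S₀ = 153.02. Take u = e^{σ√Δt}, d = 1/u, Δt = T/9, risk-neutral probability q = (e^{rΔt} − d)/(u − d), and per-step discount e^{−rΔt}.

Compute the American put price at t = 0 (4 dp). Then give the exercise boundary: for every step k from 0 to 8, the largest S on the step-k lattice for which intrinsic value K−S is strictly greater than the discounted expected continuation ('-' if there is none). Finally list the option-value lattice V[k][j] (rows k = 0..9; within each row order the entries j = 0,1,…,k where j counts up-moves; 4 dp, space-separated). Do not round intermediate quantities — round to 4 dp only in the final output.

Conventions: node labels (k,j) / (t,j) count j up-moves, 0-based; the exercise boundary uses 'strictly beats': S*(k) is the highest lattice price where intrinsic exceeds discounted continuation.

price = 8.6084
boundary = - - - - - 67.4506 57.2576 67.4506 79.4581
tree:
8.6084
12.7876 4.3276
18.5258 6.9270 1.6468
26.0708 10.8501 2.8880 0.3594
35.4802 16.5510 4.9948 0.7042 0.0000
46.4894 24.4300 8.4860 1.3798 0.0000 0.0000
56.6824 34.5959 14.0787 2.7035 0.0000 0.0000 0.0000
65.3350 46.4894 22.5920 5.2972 0.0000 0.0000 0.0000 0.0000
72.6801 56.6824 34.4819 10.3792 0.0000 0.0000 0.0000 0.0000 0.0000
78.9152 65.3350 46.4894 20.3368 0.0000 0.0000 0.0000 0.0000 0.0000 0.0000

params: Δt=0.11411 u=1.17802 d=0.84888 q=0.48525 e^(-rΔt)=0.99148
t_9 payoffs: 78.9152 65.3350 46.4894 20.3368 0.0000 0.0000 0.0000 0.0000 0.0000 0.0000
t_8: node(8,0) S=41.2599 payoff=72.6801 vs cont=71.7091 → 72.6801 [stop]  node(8,1) S=57.2576 payoff=56.6824 vs cont=55.7114 → 56.6824 [stop]  node(8,2) S=79.4581 payoff=34.4819 vs cont=33.5109 → 34.4819 [stop]  node(8,3) S=110.2664 payoff=3.6736 vs cont=10.3792 → 10.3792 [wait]  node(8,4) S=153.0200 payoff=0.0000 vs cont=0.0000 → 0.0000 [wait]  node(8,5) S=212.3504 payoff=0.0000 vs cont=0.0000 → 0.0000 [wait]  node(8,6) S=294.6850 payoff=0.0000 vs cont=0.0000 → 0.0000 [wait]  node(8,7) S=408.9433 payoff=0.0000 vs cont=0.0000 → 0.0000 [wait]  node(8,8) S=567.5028 payoff=0.0000 vs cont=0.0000 → 0.0000 [wait]  ⇒ S*(8)=79.4581
t_7: node(7,0) S=48.6050 payoff=65.3350 vs cont=64.3640 → 65.3350 [stop]  node(7,1) S=67.4506 payoff=46.4894 vs cont=45.5184 → 46.4894 [stop]  node(7,2) S=93.6032 payoff=20.3368 vs cont=22.5920 → 22.5920 [wait]  node(7,3) S=129.8960 payoff=0.0000 vs cont=5.2972 → 5.2972 [wait]  node(7,4) S=180.2605 payoff=0.0000 vs cont=0.0000 → 0.0000 [wait]  node(7,5) S=250.1529 payoff=0.0000 vs cont=0.0000 → 0.0000 [wait]  node(7,6) S=347.1447 payoff=0.0000 vs cont=0.0000 → 0.0000 [wait]  node(7,7) S=481.7431 payoff=0.0000 vs cont=0.0000 → 0.0000 [wait]  ⇒ S*(7)=67.4506
t_6: node(6,0) S=57.2576 payoff=56.6824 vs cont=55.7114 → 56.6824 [stop]  node(6,1) S=79.4581 payoff=34.4819 vs cont=34.5959 → 34.5959 [wait]  node(6,2) S=110.2664 payoff=3.6736 vs cont=14.0787 → 14.0787 [wait]  node(6,3) S=153.0200 payoff=0.0000 vs cont=2.7035 → 2.7035 [wait]  node(6,4) S=212.3504 payoff=0.0000 vs cont=0.0000 → 0.0000 [wait]  node(6,5) S=294.6850 payoff=0.0000 vs cont=0.0000 → 0.0000 [wait]  node(6,6) S=408.9433 payoff=0.0000 vs cont=0.0000 → 0.0000 [wait]  ⇒ S*(6)=57.2576
t_5: node(5,0) S=67.4506 payoff=46.4894 vs cont=45.5733 → 46.4894 [stop]  node(5,1) S=93.6032 payoff=20.3368 vs cont=24.4300 → 24.4300 [wait]  node(5,2) S=129.8960 payoff=0.0000 vs cont=8.4860 → 8.4860 [wait]  node(5,3) S=180.2605 payoff=0.0000 vs cont=1.3798 → 1.3798 [wait]  node(5,4) S=250.1529 payoff=0.0000 vs cont=0.0000 → 0.0000 [wait]  node(5,5) S=347.1447 payoff=0.0000 vs cont=0.0000 → 0.0000 [wait]  ⇒ S*(5)=67.4506
t_4: node(4,0) S=79.4581 payoff=34.4819 vs cont=35.4802 → 35.4802 [wait]  node(4,1) S=110.2664 payoff=3.6736 vs cont=16.5510 → 16.5510 [wait]  node(4,2) S=153.0200 payoff=0.0000 vs cont=4.9948 → 4.9948 [wait]  node(4,3) S=212.3504 payoff=0.0000 vs cont=0.7042 → 0.7042 [wait]  node(4,4) S=294.6850 payoff=0.0000 vs cont=0.0000 → 0.0000 [wait]  ⇒ S*(4)=-
t_3: node(3,0) S=93.6032 payoff=20.3368 vs cont=26.0708 → 26.0708 [wait]  node(3,1) S=129.8960 payoff=0.0000 vs cont=10.8501 → 10.8501 [wait]  node(3,2) S=180.2605 payoff=0.0000 vs cont=2.8880 → 2.8880 [wait]  node(3,3) S=250.1529 payoff=0.0000 vs cont=0.3594 → 0.3594 [wait]  ⇒ S*(3)=-
t_2: node(2,0) S=110.2664 payoff=3.6736 vs cont=18.5258 → 18.5258 [wait]  node(2,1) S=153.0200 payoff=0.0000 vs cont=6.9270 → 6.9270 [wait]  node(2,2) S=212.3504 payoff=0.0000 vs cont=1.6468 → 1.6468 [wait]  ⇒ S*(2)=-
t_1: node(1,0) S=129.8960 payoff=0.0000 vs cont=12.7876 → 12.7876 [wait]  node(1,1) S=180.2605 payoff=0.0000 vs cont=4.3276 → 4.3276 [wait]  ⇒ S*(1)=-
t_0: node(0,0) S=153.0200 payoff=0.0000 vs cont=8.6084 → 8.6084 [wait]  ⇒ S*(0)=-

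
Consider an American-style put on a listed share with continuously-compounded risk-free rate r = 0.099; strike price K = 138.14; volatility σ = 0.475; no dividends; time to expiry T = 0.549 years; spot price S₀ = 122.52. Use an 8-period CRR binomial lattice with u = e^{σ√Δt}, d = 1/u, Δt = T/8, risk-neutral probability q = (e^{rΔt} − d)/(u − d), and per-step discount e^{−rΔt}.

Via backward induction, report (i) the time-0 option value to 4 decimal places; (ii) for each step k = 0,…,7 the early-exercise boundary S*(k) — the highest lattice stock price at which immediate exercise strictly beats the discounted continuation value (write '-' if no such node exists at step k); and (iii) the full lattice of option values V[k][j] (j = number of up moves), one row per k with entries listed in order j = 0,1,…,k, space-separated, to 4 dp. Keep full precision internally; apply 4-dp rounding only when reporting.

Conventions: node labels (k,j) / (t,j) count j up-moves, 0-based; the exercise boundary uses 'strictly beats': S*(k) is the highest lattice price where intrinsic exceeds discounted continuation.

price = 23.9377
boundary = - - 95.5270 84.3501 95.5270 84.3501 95.5270 108.1849
tree:
23.9377
32.4578 15.6178
42.6130 22.5951 8.7497
53.7899 31.6271 13.7371 3.8071
63.6591 42.6130 20.9097 6.6449 0.9789
72.3735 53.7899 30.6068 11.3535 1.9564 0.0000
80.0683 63.6591 42.6130 18.8397 3.9102 0.0000 0.0000
86.8629 72.3735 53.7899 29.9551 7.8152 0.0000 0.0000 0.0000
92.8624 80.0683 63.6591 42.6130 15.6200 0.0000 0.0000 0.0000 0.0000

Δt=0.06863  u=1.13251  d=0.88300  q=0.49625  discount=0.99323
step 8 (expiry): payoffs max(K−S,0) = 92.8624 80.0683 63.6591 42.6130 15.6200 0.0000 0.0000 0.0000 0.0000
step 7: (k=7,j=0): S=51.2771, K−S=86.8629, hold=85.9275 ⇒ V=86.8629 exercise | (k=7,j=1): S=65.7665, K−S=72.3735, hold=71.4382 ⇒ V=72.3735 exercise | (k=7,j=2): S=84.3501, K−S=53.7899, hold=52.8546 ⇒ V=53.7899 exercise | (k=7,j=3): S=108.1849, K−S=29.9551, hold=29.0198 ⇒ V=29.9551 exercise | (k=7,j=4): S=138.7546, K−S=0.0000, hold=7.8152 ⇒ V=7.8152 continue | (k=7,j=5): S=177.9625, K−S=0.0000, hold=0.0000 ⇒ V=0.0000 continue | (k=7,j=6): S=228.2492, K−S=0.0000, hold=0.0000 ⇒ V=0.0000 continue | (k=7,j=7): S=292.7455, K−S=0.0000, hold=0.0000 ⇒ V=0.0000 continue  boundary S*=108.1849
step 6: (k=6,j=0): S=58.0717, K−S=80.0683, hold=79.1330 ⇒ V=80.0683 exercise | (k=6,j=1): S=74.4809, K−S=63.6591, hold=62.7237 ⇒ V=63.6591 exercise | (k=6,j=2): S=95.5270, K−S=42.6130, hold=41.6777 ⇒ V=42.6130 exercise | (k=6,j=3): S=122.5200, K−S=15.6200, hold=18.8397 ⇒ V=18.8397 continue | (k=6,j=4): S=157.1404, K−S=0.0000, hold=3.9102 ⇒ V=3.9102 continue | (k=6,j=5): S=201.5435, K−S=0.0000, hold=0.0000 ⇒ V=0.0000 continue | (k=6,j=6): S=258.4936, K−S=0.0000, hold=0.0000 ⇒ V=0.0000 continue  boundary S*=95.5270
step 5: (k=5,j=0): S=65.7665, K−S=72.3735, hold=71.4382 ⇒ V=72.3735 exercise | (k=5,j=1): S=84.3501, K−S=53.7899, hold=52.8546 ⇒ V=53.7899 exercise | (k=5,j=2): S=108.1849, K−S=29.9551, hold=30.6068 ⇒ V=30.6068 continue | (k=5,j=3): S=138.7546, K−S=0.0000, hold=11.3535 ⇒ V=11.3535 continue | (k=5,j=4): S=177.9625, K−S=0.0000, hold=1.9564 ⇒ V=1.9564 continue | (k=5,j=5): S=228.2492, K−S=0.0000, hold=0.0000 ⇒ V=0.0000 continue  boundary S*=84.3501
step 4: (k=4,j=0): S=74.4809, K−S=63.6591, hold=62.7237 ⇒ V=63.6591 exercise | (k=4,j=1): S=95.5270, K−S=42.6130, hold=41.9989 ⇒ V=42.6130 exercise | (k=4,j=2): S=122.5200, K−S=15.6200, hold=20.9097 ⇒ V=20.9097 continue | (k=4,j=3): S=157.1404, K−S=0.0000, hold=6.6449 ⇒ V=6.6449 continue | (k=4,j=4): S=201.5435, K−S=0.0000, hold=0.9789 ⇒ V=0.9789 continue  boundary S*=95.5270
step 3: (k=3,j=0): S=84.3501, K−S=53.7899, hold=52.8546 ⇒ V=53.7899 exercise | (k=3,j=1): S=108.1849, K−S=29.9551, hold=31.6271 ⇒ V=31.6271 continue | (k=3,j=2): S=138.7546, K−S=0.0000, hold=13.7371 ⇒ V=13.7371 continue | (k=3,j=3): S=177.9625, K−S=0.0000, hold=3.8071 ⇒ V=3.8071 continue  boundary S*=84.3501
step 2: (k=2,j=0): S=95.5270, K−S=42.6130, hold=42.5018 ⇒ V=42.6130 exercise | (k=2,j=1): S=122.5200, K−S=15.6200, hold=22.5951 ⇒ V=22.5951 continue | (k=2,j=2): S=157.1404, K−S=0.0000, hold=8.7497 ⇒ V=8.7497 continue  boundary S*=95.5270
step 1: (k=1,j=0): S=108.1849, K−S=29.9551, hold=32.4578 ⇒ V=32.4578 continue | (k=1,j=1): S=138.7546, K−S=0.0000, hold=15.6178 ⇒ V=15.6178 continue  boundary S*=-
step 0: (k=0,j=0): S=122.5200, K−S=15.6200, hold=23.9377 ⇒ V=23.9377 continue  boundary S*=-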